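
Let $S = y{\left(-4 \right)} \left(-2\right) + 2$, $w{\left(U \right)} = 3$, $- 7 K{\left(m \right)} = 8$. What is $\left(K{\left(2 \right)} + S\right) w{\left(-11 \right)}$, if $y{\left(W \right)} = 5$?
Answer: $- \frac{192}{7} \approx -27.429$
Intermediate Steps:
$K{\left(m \right)} = - \frac{8}{7}$ ($K{\left(m \right)} = \left(- \frac{1}{7}\right) 8 = - \frac{8}{7}$)
$S = -8$ ($S = 5 \left(-2\right) + 2 = -10 + 2 = -8$)
$\left(K{\left(2 \right)} + S\right) w{\left(-11 \right)} = \left(- \frac{8}{7} - 8\right) 3 = \left(- \frac{64}{7}\right) 3 = - \frac{192}{7}$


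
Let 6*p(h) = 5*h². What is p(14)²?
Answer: 240100/9 ≈ 26678.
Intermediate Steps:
p(h) = 5*h²/6 (p(h) = (5*h²)/6 = 5*h²/6)
p(14)² = ((⅚)*14²)² = ((⅚)*196)² = (490/3)² = 240100/9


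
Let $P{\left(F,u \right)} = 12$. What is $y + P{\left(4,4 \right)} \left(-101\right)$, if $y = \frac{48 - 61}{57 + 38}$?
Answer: $- \frac{115153}{95} \approx -1212.1$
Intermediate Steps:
$y = - \frac{13}{95} \approx -0.13684$
$y + P{\left(4,4 \right)} \left(-101\right) = - \frac{13}{95} + 12 \left(-101\right) = - \frac{13}{95} - 1212 = - \frac{115153}{95}$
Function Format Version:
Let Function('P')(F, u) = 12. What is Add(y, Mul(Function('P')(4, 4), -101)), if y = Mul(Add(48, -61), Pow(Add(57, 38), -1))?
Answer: Rational(-115153, 95) ≈ -1212.1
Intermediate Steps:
y = Rational(-13, 95) (y = Mul(-13, Pow(95, -1)) = Mul(-13, Rational(1, 95)) = Rational(-13, 95) ≈ -0.13684)
Add(y, Mul(Function('P')(4, 4), -101)) = Add(Rational(-13, 95), Mul(12, -101)) = Add(Rational(-13, 95), -1212) = Rational(-115153, 95)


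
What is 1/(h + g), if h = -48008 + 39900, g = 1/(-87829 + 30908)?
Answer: -56921/461515469 ≈ -0.00012334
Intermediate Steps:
g = -1/56921 (g = 1/(-56921) = -1/56921 ≈ -1.7568e-5)
h = -8108
1/(h + g) = 1/(-8108 - 1/56921) = 1/(-461515469/56921) = -56921/461515469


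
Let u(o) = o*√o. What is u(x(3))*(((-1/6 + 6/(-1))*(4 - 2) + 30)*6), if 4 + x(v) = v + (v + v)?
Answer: 530*√5 ≈ 1185.1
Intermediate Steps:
x(v) = -4 + 3*v (x(v) = -4 + (v + (v + v)) = -4 + (v + 2*v) = -4 + 3*v)
u(o) = o^(3/2)
u(x(3))*(((-1/6 + 6/(-1))*(4 - 2) + 30)*6) = (-4 + 3*3)^(3/2)*(((-1/6 + 6/(-1))*(4 - 2) + 30)*6) = (-4 + 9)^(3/2)*(((-1*⅙ + 6*(-1))*2 + 30)*6) = 5^(3/2)*(((-⅙ - 6)*2 + 30)*6) = (5*√5)*((-37/6*2 + 30)*6) = (5*√5)*((-37/3 + 30)*6) = (5*√5)*((53/3)*6) = (5*√5)*106 = 530*√5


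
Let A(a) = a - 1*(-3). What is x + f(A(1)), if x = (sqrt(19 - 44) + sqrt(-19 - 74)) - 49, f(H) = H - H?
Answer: -49 + 5*I + I*sqrt(93) ≈ -49.0 + 14.644*I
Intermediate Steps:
A(a) = 3 + a (A(a) = a + 3 = 3 + a)
f(H) = 0
x = -49 + 5*I + I*sqrt(93) (x = (sqrt(-25) + sqrt(-93)) - 49 = (5*I + I*sqrt(93)) - 49 = -49 + 5*I + I*sqrt(93) ≈ -49.0 + 14.644*I)
x + f(A(1)) = (-49 + 5*I + I*sqrt(93)) + 0 = -49 + 5*I + I*sqrt(93)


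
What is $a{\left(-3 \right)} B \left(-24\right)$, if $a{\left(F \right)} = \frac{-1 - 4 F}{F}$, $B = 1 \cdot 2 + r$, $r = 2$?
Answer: $352$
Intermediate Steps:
$B = 4$ ($B = 1 \cdot 2 + 2 = 2 + 2 = 4$)
$a{\left(F \right)} = \frac{-1 - 4 F}{F}$
$a{\left(-3 \right)} B \left(-24\right) = \left(-4 - \frac{1}{-3}\right) 4 \left(-24\right) = \left(-4 - - \frac{1}{3}\right) 4 \left(-24\right) = \left(-4 + \frac{1}{3}\right) 4 \left(-24\right) = \left(- \frac{11}{3}\right) 4 \left(-24\right) = \left(- \frac{44}{3}\right) \left(-24\right) = 352$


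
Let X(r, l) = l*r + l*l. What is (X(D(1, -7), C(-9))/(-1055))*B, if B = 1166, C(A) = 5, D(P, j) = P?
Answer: -6996/211 ≈ -33.156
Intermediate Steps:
X(r, l) = l² + l*r (X(r, l) = l*r + l² = l² + l*r)
(X(D(1, -7), C(-9))/(-1055))*B = ((5*(5 + 1))/(-1055))*1166 = ((5*6)*(-1/1055))*1166 = (30*(-1/1055))*1166 = -6/211*1166 = -6996/211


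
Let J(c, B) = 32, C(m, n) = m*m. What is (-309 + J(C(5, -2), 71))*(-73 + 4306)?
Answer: -1172541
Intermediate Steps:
C(m, n) = m**2
(-309 + J(C(5, -2), 71))*(-73 + 4306) = (-309 + 32)*(-73 + 4306) = -277*4233 = -1172541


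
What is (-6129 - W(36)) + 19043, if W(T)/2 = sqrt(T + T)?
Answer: 12914 - 12*sqrt(2) ≈ 12897.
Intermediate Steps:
W(T) = 2*sqrt(2)*sqrt(T) (W(T) = 2*sqrt(T + T) = 2*sqrt(2*T) = 2*(sqrt(2)*sqrt(T)) = 2*sqrt(2)*sqrt(T))
(-6129 - W(36)) + 19043 = (-6129 - 2*sqrt(2)*sqrt(36)) + 19043 = (-6129 - 2*sqrt(2)*6) + 19043 = (-6129 - 12*sqrt(2)) + 19043 = 12914 - 12*sqrt(2)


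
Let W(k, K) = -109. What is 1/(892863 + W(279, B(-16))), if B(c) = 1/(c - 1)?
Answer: 1/892754 ≈ 1.1201e-6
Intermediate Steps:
B(c) = 1/(-1 + c)
1/(892863 + W(279, B(-16))) = 1/(892863 - 109) = 1/892754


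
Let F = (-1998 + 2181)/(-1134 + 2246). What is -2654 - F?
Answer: -2951431/1112 ≈ -2654.2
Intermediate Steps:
F = 183/1112 ≈ 0.16457
-2654 - F = -2654 - 1*183/1112 = -2654 - 183/1112 = -2951431/1112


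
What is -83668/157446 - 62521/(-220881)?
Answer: -1439498357/5796138321 ≈ -0.24835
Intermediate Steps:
-83668/157446 - 62521/(-220881) = -83668*1/157446 - 62521*(-1/220881) = -41834/78723 + 62521/220881 = -1439498357/5796138321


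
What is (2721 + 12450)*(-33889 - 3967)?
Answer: -574313376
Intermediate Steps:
(2721 + 12450)*(-33889 - 3967) = 15171*(-37856) = -574313376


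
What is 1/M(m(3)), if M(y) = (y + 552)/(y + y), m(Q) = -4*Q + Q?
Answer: -6/181 ≈ -0.033149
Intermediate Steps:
m(Q) = -3*Q
M(y) = (552 + y)/(2*y) (M(y) = (552 + y)/((2*y)) = (552 + y)*(1/(2*y)) = (552 + y)/(2*y))
1/M(m(3)) = 1/((552 - 3*3)/(2*((-3*3)))) = 1/((½)*(552 - 9)/(-9)) = 1/((½)*(-⅑)*543) = 1/(-181/6) = -6/181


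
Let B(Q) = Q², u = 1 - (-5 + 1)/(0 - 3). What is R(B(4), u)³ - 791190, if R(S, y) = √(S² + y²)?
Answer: -791190 + 2305*√2305/27 ≈ -7.8709e+5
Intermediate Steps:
u = -⅓ (u = 1 - (-4)/(-3) = 1 - (-4)*(-1)/3 = 1 - 1*4/3 = 1 - 4/3 = -⅓ ≈ -0.33333)
R(B(4), u)³ - 791190 = (√((4²)² + (-⅓)²))³ - 791190 = (√(16² + ⅑))³ - 791190 = (√(256 + ⅑))³ - 791190 = (√(2305/9))³ - 791190 = (√2305/3)³ - 791190 = 2305*√2305/27 - 791190 = -791190 + 2305*√2305/27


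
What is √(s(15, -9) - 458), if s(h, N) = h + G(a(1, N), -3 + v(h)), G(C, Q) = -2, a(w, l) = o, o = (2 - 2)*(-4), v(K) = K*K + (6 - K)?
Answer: I*√445 ≈ 21.095*I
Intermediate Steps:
v(K) = 6 + K² - K (v(K) = K² + (6 - K) = 6 + K² - K)
o = 0 (o = 0*(-4) = 0)
a(w, l) = 0
s(h, N) = -2 + h (s(h, N) = h - 2 = -2 + h)
√(s(15, -9) - 458) = √((-2 + 15) - 458) = √(13 - 458) = √(-445) = I*√445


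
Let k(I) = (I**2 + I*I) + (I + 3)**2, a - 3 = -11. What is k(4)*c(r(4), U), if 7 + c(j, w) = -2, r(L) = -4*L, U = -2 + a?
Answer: -729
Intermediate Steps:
a = -8 (a = 3 - 11 = -8)
U = -10 (U = -2 - 8 = -10)
c(j, w) = -9 (c(j, w) = -7 - 2 = -9)
k(I) = (3 + I)**2 + 2*I**2 (k(I) = (I**2 + I**2) + (3 + I)**2 = 2*I**2 + (3 + I)**2 = (3 + I)**2 + 2*I**2)
k(4)*c(r(4), U) = ((3 + 4)**2 + 2*4**2)*(-9) = (7**2 + 2*16)*(-9) = (49 + 32)*(-9) = 81*(-9) = -729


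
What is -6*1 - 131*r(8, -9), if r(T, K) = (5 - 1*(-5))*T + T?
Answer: -11534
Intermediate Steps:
r(T, K) = 11*T (r(T, K) = (5 + 5)*T + T = 10*T + T = 11*T)
-6*1 - 131*r(8, -9) = -6*1 - 1441*8 = -6 - 131*88 = -6 - 11528 = -11534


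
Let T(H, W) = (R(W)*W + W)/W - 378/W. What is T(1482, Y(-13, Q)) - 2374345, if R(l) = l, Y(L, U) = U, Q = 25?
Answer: -59358353/25 ≈ -2.3743e+6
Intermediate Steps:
T(H, W) = -378/W + (W + W²)/W (T(H, W) = (W*W + W)/W - 378/W = (W² + W)/W - 378/W = (W + W²)/W - 378/W = -378/W + (W + W²)/W)
T(1482, Y(-13, Q)) - 2374345 = (1 + 25 - 378/25) - 2374345 = 272/25 - 2374345 = -59358353/25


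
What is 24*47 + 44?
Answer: 1172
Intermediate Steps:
24*47 + 44 = 1128 + 44 = 1172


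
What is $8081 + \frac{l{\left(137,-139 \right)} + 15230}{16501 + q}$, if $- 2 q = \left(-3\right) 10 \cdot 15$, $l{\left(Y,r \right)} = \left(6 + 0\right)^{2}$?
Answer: $\frac{67589036}{8363} \approx 8081.9$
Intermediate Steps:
$l{\left(Y,r \right)} = 36$ ($l{\left(Y,r \right)} = 6^{2} = 36$)
$q = 225$ ($q = - \frac{\left(-3\right) 10 \cdot 15}{2} = - \frac{\left(-30\right) 15}{2} = \left(- \frac{1}{2}\right) \left(-450\right) = 225$)
$8081 + \frac{l{\left(137,-139 \right)} + 15230}{16501 + q} = 8081 + \frac{36 + 15230}{16501 + 225} = 8081 + \frac{15266}{16726} = 8081 + 15266 \cdot \frac{1}{16726} = 8081 + \frac{7633}{8363} = \frac{67589036}{8363}$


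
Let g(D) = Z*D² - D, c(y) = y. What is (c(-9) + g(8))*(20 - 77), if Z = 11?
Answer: -39159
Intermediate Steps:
g(D) = -D + 11*D² (g(D) = 11*D² - D = -D + 11*D²)
(c(-9) + g(8))*(20 - 77) = (-9 + 8*(-1 + 11*8))*(20 - 77) = (-9 + 8*(-1 + 88))*(-57) = (-9 + 8*87)*(-57) = (-9 + 696)*(-57) = 687*(-57) = -39159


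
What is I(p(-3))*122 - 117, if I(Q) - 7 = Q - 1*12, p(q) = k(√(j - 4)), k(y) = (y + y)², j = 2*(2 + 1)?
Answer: 249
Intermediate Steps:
j = 6 (j = 2*3 = 6)
k(y) = 4*y² (k(y) = (2*y)² = 4*y²)
p(q) = 8 (p(q) = 4*(√(6 - 4))² = 4*(√2)² = 4*2 = 8)
I(Q) = -5 + Q (I(Q) = 7 + (Q - 1*12) = 7 + (Q - 12) = 7 + (-12 + Q) = -5 + Q)
I(p(-3))*122 - 117 = (-5 + 8)*122 - 117 = 3*122 - 117 = 366 - 117 = 249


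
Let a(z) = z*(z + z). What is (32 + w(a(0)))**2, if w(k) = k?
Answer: 1024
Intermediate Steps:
a(z) = 2*z**2 (a(z) = z*(2*z) = 2*z**2)
(32 + w(a(0)))**2 = (32 + 2*0**2)**2 = (32 + 2*0)**2 = (32 + 0)**2 = 32**2 = 1024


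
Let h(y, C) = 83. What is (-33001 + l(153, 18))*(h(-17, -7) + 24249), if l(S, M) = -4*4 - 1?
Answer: -803393976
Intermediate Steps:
l(S, M) = -17 (l(S, M) = -16 - 1 = -17)
(-33001 + l(153, 18))*(h(-17, -7) + 24249) = (-33001 - 17)*(83 + 24249) = -33018*24332 = -803393976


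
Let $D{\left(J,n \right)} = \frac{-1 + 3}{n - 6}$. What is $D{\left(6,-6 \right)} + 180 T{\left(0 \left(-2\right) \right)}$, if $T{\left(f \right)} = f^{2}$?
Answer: $- \frac{1}{6} \approx -0.16667$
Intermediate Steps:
$D{\left(J,n \right)} = \frac{2}{-6 + n}$
$D{\left(6,-6 \right)} + 180 T{\left(0 \left(-2\right) \right)} = \frac{2}{-6 - 6} + 180 \left(0 \left(-2\right)\right)^{2} = \frac{2}{-12} + 180 \cdot 0^{2} = 2 \left(- \frac{1}{12}\right) + 180 \cdot 0 = - \frac{1}{6} + 0 = - \frac{1}{6}$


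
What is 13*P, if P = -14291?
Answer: -185783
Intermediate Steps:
13*P = 13*(-14291) = -185783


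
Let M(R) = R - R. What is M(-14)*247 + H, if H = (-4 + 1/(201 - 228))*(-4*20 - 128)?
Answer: 22672/27 ≈ 839.70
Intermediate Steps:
M(R) = 0
H = 22672/27 (H = (-4 + 1/(-27))*(-80 - 128) = (-4 - 1/27)*(-208) = -109/27*(-208) = 22672/27 ≈ 839.70)
M(-14)*247 + H = 0*247 + 22672/27 = 0 + 22672/27 = 22672/27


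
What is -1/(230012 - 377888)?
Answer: 1/147876 ≈ 6.7624e-6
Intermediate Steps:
-1/(230012 - 377888) = -1/(-147876) = -1*(-1/147876) = 1/147876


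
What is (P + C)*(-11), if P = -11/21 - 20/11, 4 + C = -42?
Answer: 11167/21 ≈ 531.76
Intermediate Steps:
C = -46 (C = -4 - 42 = -46)
P = -541/231 (P = -11*1/21 - 20*1/11 = -11/21 - 20/11 = -541/231 ≈ -2.3420)
(P + C)*(-11) = (-541/231 - 46)*(-11) = -11167/231*(-11) = 11167/21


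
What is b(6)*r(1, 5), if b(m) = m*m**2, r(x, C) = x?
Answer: 216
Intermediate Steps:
b(m) = m**3
b(6)*r(1, 5) = 6**3*1 = 216*1 = 216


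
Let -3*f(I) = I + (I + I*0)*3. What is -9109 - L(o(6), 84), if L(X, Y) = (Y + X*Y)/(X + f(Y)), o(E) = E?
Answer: -482483/53 ≈ -9103.5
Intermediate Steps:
f(I) = -4*I/3 (f(I) = -(I + (I + I*0)*3)/3 = -(I + (I + 0)*3)/3 = -(I + I*3)/3 = -(I + 3*I)/3 = -4*I/3)
L(X, Y) = (Y + X*Y)/(X - 4*Y/3)
-9109 - L(o(6), 84) = -9109 - 3*84*(1 + 6)/(-4*84 + 3*6) = -9109 - 3*84*7/(-336 + 18) = -9109 - 3*84*7/(-318) = -9109 - 3*84*(-1)*7/318 = -9109 - 1*(-294/53) = -9109 + 294/53 = -482483/53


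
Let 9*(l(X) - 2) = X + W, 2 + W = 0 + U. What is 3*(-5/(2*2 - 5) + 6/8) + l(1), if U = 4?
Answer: 235/12 ≈ 19.583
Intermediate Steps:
W = 2 (W = -2 + (0 + 4) = -2 + 4 = 2)
l(X) = 20/9 + X/9 (l(X) = 2 + (X + 2)/9 = 2 + (2 + X)/9 = 2 + (2/9 + X/9) = 20/9 + X/9)
3*(-5/(2*2 - 5) + 6/8) + l(1) = 3*(-5/(2*2 - 5) + 6/8) + (20/9 + (⅑)*1) = 3*(-5/(4 - 5) + 6*(⅛)) + (20/9 + ⅑) = 3*(-5/(-1) + ¾) + 7/3 = 3*(-5*(-1) + ¾) + 7/3 = 3*(5 + ¾) + 7/3 = 3*(23/4) + 7/3 = 69/4 + 7/3 = 235/12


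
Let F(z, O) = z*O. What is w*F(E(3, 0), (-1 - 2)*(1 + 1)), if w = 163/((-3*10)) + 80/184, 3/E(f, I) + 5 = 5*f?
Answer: 10347/1150 ≈ 8.9974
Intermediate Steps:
E(f, I) = 3/(-5 + 5*f)
F(z, O) = O*z
w = -3449/690 (w = 163/(-30) + 80*(1/184) = 163*(-1/30) + 10/23 = -163/30 + 10/23 = -3449/690 ≈ -4.9986)
w*F(E(3, 0), (-1 - 2)*(1 + 1)) = -3449*(-1 - 2)*(1 + 1)*3/(5*(-1 + 3))/690 = -3449*(-3*2)*(⅗)/2/690 = -(-3449)*(⅗)*(½)/115 = -(-3449)*3/(115*10) = -3449/690*(-9/5) = 10347/1150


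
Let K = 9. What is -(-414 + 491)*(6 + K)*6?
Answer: -6930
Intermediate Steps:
-(-414 + 491)*(6 + K)*6 = -(-414 + 491)*(6 + 9)*6 = -77*15*6 = -77*90 = -1*6930 = -6930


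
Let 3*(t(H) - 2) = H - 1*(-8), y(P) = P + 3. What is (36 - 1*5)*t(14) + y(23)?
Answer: 946/3 ≈ 315.33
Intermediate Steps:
y(P) = 3 + P
t(H) = 14/3 + H/3 (t(H) = 2 + (H - 1*(-8))/3 = 2 + (H + 8)/3 = 2 + (8 + H)/3 = 2 + (8/3 + H/3) = 14/3 + H/3)
(36 - 1*5)*t(14) + y(23) = (36 - 1*5)*(14/3 + (1/3)*14) + (3 + 23) = (36 - 5)*(14/3 + 14/3) + 26 = 31*(28/3) + 26 = 868/3 + 26 = 946/3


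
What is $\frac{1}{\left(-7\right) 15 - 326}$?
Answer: $- \frac{1}{431} \approx -0.0023202$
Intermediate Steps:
$\frac{1}{\left(-7\right) 15 - 326} = \frac{1}{-105 - 326} = \frac{1}{-431} = - \frac{1}{431}$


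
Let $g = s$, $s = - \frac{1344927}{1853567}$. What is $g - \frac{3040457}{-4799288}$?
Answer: $- \frac{819001251857}{8895801860296} \approx -0.092066$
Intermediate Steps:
$s = - \frac{1344927}{1853567}$ ($s = \left(-1344927\right) \frac{1}{1853567} = - \frac{1344927}{1853567} \approx -0.72559$)
$g = - \frac{1344927}{1853567} \approx -0.72559$
$g - \frac{3040457}{-4799288} = - \frac{1344927}{1853567} - \frac{3040457}{-4799288} = - \frac{1344927}{1853567} - - \frac{3040457}{4799288} = - \frac{1344927}{1853567} + \frac{3040457}{4799288} = - \frac{819001251857}{8895801860296}$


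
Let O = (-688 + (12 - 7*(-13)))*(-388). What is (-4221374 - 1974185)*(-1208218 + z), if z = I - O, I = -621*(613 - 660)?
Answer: 8711024105149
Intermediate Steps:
O = 226980 (O = (-688 + (12 + 91))*(-388) = (-688 + 103)*(-388) = -585*(-388) = 226980)
I = 29187 (I = -621*(-47) = 29187)
z = -197793 (z = 29187 - 1*226980 = 29187 - 226980 = -197793)
(-4221374 - 1974185)*(-1208218 + z) = (-4221374 - 1974185)*(-1208218 - 197793) = -6195559*(-1406011) = 8711024105149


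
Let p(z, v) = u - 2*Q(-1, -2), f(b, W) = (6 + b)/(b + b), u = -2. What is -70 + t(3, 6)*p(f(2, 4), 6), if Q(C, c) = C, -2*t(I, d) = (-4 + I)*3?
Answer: -70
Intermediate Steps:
t(I, d) = 6 - 3*I/2 (t(I, d) = -(-4 + I)*3/2 = -(-12 + 3*I)/2 = 6 - 3*I/2)
f(b, W) = (6 + b)/(2*b) (f(b, W) = (6 + b)/((2*b)) = (6 + b)*(1/(2*b)) = (6 + b)/(2*b))
p(z, v) = 0 (p(z, v) = -2 - 2*(-1) = -2 + 2 = 0)
-70 + t(3, 6)*p(f(2, 4), 6) = -70 + (6 - 3/2*3)*0 = -70 + (6 - 9/2)*0 = -70 + (3/2)*0 = -70 + 0 = -70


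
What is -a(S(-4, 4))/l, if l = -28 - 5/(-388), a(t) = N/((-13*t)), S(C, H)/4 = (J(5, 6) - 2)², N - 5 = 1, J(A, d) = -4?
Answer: -97/847002 ≈ -0.00011452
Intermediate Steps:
N = 6 (N = 5 + 1 = 6)
S(C, H) = 144 (S(C, H) = 4*(-4 - 2)² = 4*(-6)² = 4*36 = 144)
a(t) = -6/(13*t) (a(t) = 6/((-13*t)) = 6*(-1/(13*t)) = -6/(13*t))
l = -10859/388 (l = -28 - 5*(-1/388) = -28 + 5/388 = -10859/388 ≈ -27.987)
-a(S(-4, 4))/l = -(-6/13/144)/(-10859/388) = -(-6/13*1/144)*(-388)/10859 = -(-1)*(-388)/(312*10859) = -1*97/847002 = -97/847002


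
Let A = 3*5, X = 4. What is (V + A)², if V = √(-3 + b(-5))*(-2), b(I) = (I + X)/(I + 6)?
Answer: 209 - 120*I ≈ 209.0 - 120.0*I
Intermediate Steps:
b(I) = (4 + I)/(6 + I) (b(I) = (I + 4)/(I + 6) = (4 + I)/(6 + I))
A = 15
V = -4*I (V = √(-3 + (4 - 5)/(6 - 5))*(-2) = √(-3 - 1/1)*(-2) = √(-3 + 1*(-1))*(-2) = √(-3 - 1)*(-2) = √(-4)*(-2) = (2*I)*(-2) = -4*I ≈ -4.0*I)
(V + A)² = (-4*I + 15)² = (15 - 4*I)²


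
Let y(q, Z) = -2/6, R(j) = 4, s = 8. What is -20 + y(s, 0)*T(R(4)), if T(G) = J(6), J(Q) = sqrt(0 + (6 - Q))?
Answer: -20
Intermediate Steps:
y(q, Z) = -1/3 (y(q, Z) = -2*1/6 = -1/3)
J(Q) = sqrt(6 - Q)
T(G) = 0 (T(G) = sqrt(6 - 1*6) = sqrt(6 - 6) = sqrt(0) = 0)
-20 + y(s, 0)*T(R(4)) = -20 - 1/3*0 = -20 + 0 = -20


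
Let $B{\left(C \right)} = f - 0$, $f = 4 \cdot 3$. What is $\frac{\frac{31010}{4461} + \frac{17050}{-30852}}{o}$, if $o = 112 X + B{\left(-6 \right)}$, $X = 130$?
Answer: $\frac{146776745}{334259268264} \approx 0.00043911$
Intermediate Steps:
$f = 12$
$B{\left(C \right)} = 12$ ($B{\left(C \right)} = 12 - 0 = 12 + 0 = 12$)
$o = 14572$ ($o = 112 \cdot 130 + 12 = 14560 + 12 = 14572$)
$\frac{\frac{31010}{4461} + \frac{17050}{-30852}}{o} = \frac{\frac{31010}{4461} + \frac{17050}{-30852}}{14572} = \left(31010 \cdot \frac{1}{4461} + 17050 \left(- \frac{1}{30852}\right)\right) \frac{1}{14572} = \left(\frac{31010}{4461} - \frac{8525}{15426}\right) \frac{1}{14572} = \frac{146776745}{22938462} \cdot \frac{1}{14572} = \frac{146776745}{334259268264}$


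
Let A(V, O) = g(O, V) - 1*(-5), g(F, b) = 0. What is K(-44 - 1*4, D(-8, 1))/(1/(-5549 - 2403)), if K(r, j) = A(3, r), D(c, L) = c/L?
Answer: -39760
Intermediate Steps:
A(V, O) = 5 (A(V, O) = 0 - 1*(-5) = 0 + 5 = 5)
K(r, j) = 5
K(-44 - 1*4, D(-8, 1))/(1/(-5549 - 2403)) = 5/(1/(-5549 - 2403)) = 5/(1/(-7952)) = 5/(-1/7952) = 5*(-7952) = -39760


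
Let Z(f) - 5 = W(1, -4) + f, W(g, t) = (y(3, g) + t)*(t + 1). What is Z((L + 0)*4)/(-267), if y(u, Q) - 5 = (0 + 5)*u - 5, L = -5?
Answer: 16/89 ≈ 0.17978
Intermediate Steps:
y(u, Q) = 5*u (y(u, Q) = 5 + ((0 + 5)*u - 5) = 5 + (5*u - 5) = 5 + (-5 + 5*u) = 5*u)
W(g, t) = (1 + t)*(15 + t) (W(g, t) = (5*3 + t)*(t + 1) = (15 + t)*(1 + t) = (1 + t)*(15 + t))
Z(f) = -28 + f (Z(f) = 5 + ((15 + (-4)² + 16*(-4)) + f) = 5 + ((15 + 16 - 64) + f) = 5 + (-33 + f) = -28 + f)
Z((L + 0)*4)/(-267) = (-28 + (-5 + 0)*4)/(-267) = (-28 - 5*4)*(-1/267) = (-28 - 20)*(-1/267) = -48*(-1/267) = 16/89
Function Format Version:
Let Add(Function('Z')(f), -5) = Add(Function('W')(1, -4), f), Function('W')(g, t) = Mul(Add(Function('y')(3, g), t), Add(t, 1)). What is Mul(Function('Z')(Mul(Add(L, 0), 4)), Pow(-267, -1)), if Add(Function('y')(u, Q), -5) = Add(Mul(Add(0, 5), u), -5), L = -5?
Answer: Rational(16, 89) ≈ 0.17978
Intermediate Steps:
Function('y')(u, Q) = Mul(5, u) (Function('y')(u, Q) = Add(5, Add(Mul(Add(0, 5), u), -5)) = Add(5, Add(Mul(5, u), -5)) = Add(5, Add(-5, Mul(5, u))) = Mul(5, u))
Function('W')(g, t) = Mul(Add(1, t), Add(15, t)) (Function('W')(g, t) = Mul(Add(Mul(5, 3), t), Add(t, 1)) = Mul(Add(15, t), Add(1, t)) = Mul(Add(1, t), Add(15, t)))
Function('Z')(f) = Add(-28, f) (Function('Z')(f) = Add(5, Add(Add(15, Pow(-4, 2), Mul(16, -4)), f)) = Add(5, Add(Add(15, 16, -64), f)) = Add(5, Add(-33, f)) = Add(-28, f))
Mul(Function('Z')(Mul(Add(L, 0), 4)), Pow(-267, -1)) = Mul(Add(-28, Mul(Add(-5, 0), 4)), Pow(-267, -1)) = Mul(Add(-28, Mul(-5, 4)), Rational(-1, 267)) = Mul(Add(-28, -20), Rational(-1, 267)) = Mul(-48, Rational(-1, 267)) = Rational(16, 89)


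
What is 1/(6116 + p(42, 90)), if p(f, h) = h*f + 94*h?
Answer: 1/18356 ≈ 5.4478e-5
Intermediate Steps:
p(f, h) = 94*h + f*h (p(f, h) = f*h + 94*h = 94*h + f*h)
1/(6116 + p(42, 90)) = 1/(6116 + 90*(94 + 42)) = 1/(6116 + 90*136) = 1/(6116 + 12240) = 1/18356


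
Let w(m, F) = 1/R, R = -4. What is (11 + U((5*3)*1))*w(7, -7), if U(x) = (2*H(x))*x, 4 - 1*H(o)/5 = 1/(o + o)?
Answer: -303/2 ≈ -151.50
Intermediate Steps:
H(o) = 20 - 5/(2*o) (H(o) = 20 - 5/(o + o) = 20 - 5*1/(2*o) = 20 - 5/(2*o))
w(m, F) = -¼ (w(m, F) = 1/(-4) = -¼)
U(x) = x*(40 - 5/x) (U(x) = (2*(20 - 5/(2*x)))*x = (40 - 5/x)*x = x*(40 - 5/x))
(11 + U((5*3)*1))*w(7, -7) = (11 + (-5 + 40*((5*3)*1)))*(-¼) = (11 + (-5 + 40*(15*1)))*(-¼) = (11 + (-5 + 40*15))*(-¼) = (11 + (-5 + 600))*(-¼) = (11 + 595)*(-¼) = 606*(-¼) = -303/2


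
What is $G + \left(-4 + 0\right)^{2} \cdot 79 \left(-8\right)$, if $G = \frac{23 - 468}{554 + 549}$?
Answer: $- \frac{11153981}{1103} \approx -10112.0$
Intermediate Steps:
$G = - \frac{445}{1103} \approx -0.40345$
$G + \left(-4 + 0\right)^{2} \cdot 79 \left(-8\right) = - \frac{445}{1103} + \left(-4 + 0\right)^{2} \cdot 79 \left(-8\right) = - \frac{445}{1103} + \left(-4\right)^{2} \left(-632\right) = - \frac{445}{1103} + 16 \left(-632\right) = - \frac{445}{1103} - 10112 = - \frac{11153981}{1103}$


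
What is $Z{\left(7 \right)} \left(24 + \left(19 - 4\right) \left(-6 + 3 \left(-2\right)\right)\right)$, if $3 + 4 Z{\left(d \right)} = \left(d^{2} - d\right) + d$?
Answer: $-1794$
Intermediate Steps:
$Z{\left(d \right)} = - \frac{3}{4} + \frac{d^{2}}{4}$ ($Z{\left(d \right)} = - \frac{3}{4} + \frac{\left(d^{2} - d\right) + d}{4} = - \frac{3}{4} + \frac{d^{2}}{4}$)
$Z{\left(7 \right)} \left(24 + \left(19 - 4\right) \left(-6 + 3 \left(-2\right)\right)\right) = \left(- \frac{3}{4} + \frac{7^{2}}{4}\right) \left(24 + \left(19 - 4\right) \left(-6 + 3 \left(-2\right)\right)\right) = \left(- \frac{3}{4} + \frac{1}{4} \cdot 49\right) \left(24 + 15 \left(-6 - 6\right)\right) = \left(- \frac{3}{4} + \frac{49}{4}\right) \left(24 + 15 \left(-12\right)\right) = \frac{23 \left(24 - 180\right)}{2} = \frac{23}{2} \left(-156\right) = -1794$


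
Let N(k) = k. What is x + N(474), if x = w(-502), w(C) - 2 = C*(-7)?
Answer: 3990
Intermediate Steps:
w(C) = 2 - 7*C (w(C) = 2 + C*(-7) = 2 - 7*C)
x = 3516 (x = 2 - 7*(-502) = 2 + 3514 = 3516)
x + N(474) = 3516 + 474 = 3990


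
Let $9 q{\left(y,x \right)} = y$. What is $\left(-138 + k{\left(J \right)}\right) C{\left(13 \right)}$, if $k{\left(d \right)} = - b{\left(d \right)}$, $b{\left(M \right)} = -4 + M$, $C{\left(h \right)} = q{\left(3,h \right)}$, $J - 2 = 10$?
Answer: $- \frac{146}{3} \approx -48.667$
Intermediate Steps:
$J = 12$ ($J = 2 + 10 = 12$)
$q{\left(y,x \right)} = \frac{y}{9}$
$C{\left(h \right)} = \frac{1}{3}$ ($C{\left(h \right)} = \frac{1}{9} \cdot 3 = \frac{1}{3}$)
$k{\left(d \right)} = 4 - d$ ($k{\left(d \right)} = - (-4 + d) = 4 - d$)
$\left(-138 + k{\left(J \right)}\right) C{\left(13 \right)} = \left(-138 + \left(4 - 12\right)\right) \frac{1}{3} = \left(-138 - 8\right) \frac{1}{3} = \left(-146\right) \frac{1}{3} = - \frac{146}{3}$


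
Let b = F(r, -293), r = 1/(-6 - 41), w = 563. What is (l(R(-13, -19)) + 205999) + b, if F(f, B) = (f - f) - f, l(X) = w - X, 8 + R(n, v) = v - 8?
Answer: 9710060/47 ≈ 2.0660e+5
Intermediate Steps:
R(n, v) = -16 + v (R(n, v) = -8 + (v - 8) = -8 + (-8 + v) = -16 + v)
l(X) = 563 - X
r = -1/47 (r = 1/(-47) = -1/47 ≈ -0.021277)
F(f, B) = -f (F(f, B) = 0 - f = -f)
b = 1/47 (b = -1*(-1/47) = 1/47 ≈ 0.021277)
(l(R(-13, -19)) + 205999) + b = ((563 - (-16 - 19)) + 205999) + 1/47 = ((563 - 1*(-35)) + 205999) + 1/47 = ((563 + 35) + 205999) + 1/47 = (598 + 205999) + 1/47 = 206597 + 1/47 = 9710060/47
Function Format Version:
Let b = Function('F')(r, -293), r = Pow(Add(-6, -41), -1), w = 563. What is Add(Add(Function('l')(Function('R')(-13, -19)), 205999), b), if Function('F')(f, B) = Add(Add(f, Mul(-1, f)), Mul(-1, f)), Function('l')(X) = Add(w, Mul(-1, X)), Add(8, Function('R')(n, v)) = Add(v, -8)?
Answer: Rational(9710060, 47) ≈ 2.0660e+5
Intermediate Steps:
Function('R')(n, v) = Add(-16, v) (Function('R')(n, v) = Add(-8, Add(v, -8)) = Add(-8, Add(-8, v)) = Add(-16, v))
Function('l')(X) = Add(563, Mul(-1, X))
r = Rational(-1, 47) (r = Pow(-47, -1) = Rational(-1, 47) ≈ -0.021277)
Function('F')(f, B) = Mul(-1, f) (Function('F')(f, B) = Add(0, Mul(-1, f)) = Mul(-1, f))
b = Rational(1, 47) (b = Mul(-1, Rational(-1, 47)) = Rational(1, 47) ≈ 0.021277)
Add(Add(Function('l')(Function('R')(-13, -19)), 205999), b) = Add(Add(Add(563, Mul(-1, Add(-16, -19))), 205999), Rational(1, 47)) = Add(Add(Add(563, Mul(-1, -35)), 205999), Rational(1, 47)) = Add(Add(Add(563, 35), 205999), Rational(1, 47)) = Add(Add(598, 205999), Rational(1, 47)) = Add(206597, Rational(1, 47)) = Rational(9710060, 47)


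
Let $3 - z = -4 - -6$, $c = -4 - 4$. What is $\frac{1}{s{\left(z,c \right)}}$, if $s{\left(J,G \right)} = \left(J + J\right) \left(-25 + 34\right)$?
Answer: $\frac{1}{18} \approx 0.055556$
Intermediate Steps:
$c = -8$ ($c = -4 - 4 = -8$)
$z = 1$ ($z = 3 - \left(-4 - -6\right) = 3 - \left(-4 + 6\right) = 3 - 2 = 1$)
$s{\left(J,G \right)} = 18 J$ ($s{\left(J,G \right)} = 2 J 9 = 18 J$)
$\frac{1}{s{\left(z,c \right)}} = \frac{1}{18 \cdot 1} = \frac{1}{18}$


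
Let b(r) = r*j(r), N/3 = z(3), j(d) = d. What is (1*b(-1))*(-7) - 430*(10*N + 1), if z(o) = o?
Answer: -39137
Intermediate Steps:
N = 9 (N = 3*3 = 9)
b(r) = r**2 (b(r) = r*r = r**2)
(1*b(-1))*(-7) - 430*(10*N + 1) = (1*(-1)**2)*(-7) - 430*(10*9 + 1) = (1*1)*(-7) - 430*(90 + 1) = 1*(-7) - 430*91 = -7 - 39130 = -39137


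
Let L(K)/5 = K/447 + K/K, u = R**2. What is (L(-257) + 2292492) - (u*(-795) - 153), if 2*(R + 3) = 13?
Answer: 4116665945/1788 ≈ 2.3024e+6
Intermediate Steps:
R = 7/2 (R = -3 + (1/2)*13 = -3 + 13/2 = 7/2 ≈ 3.5000)
u = 49/4 (u = (7/2)**2 = 49/4 ≈ 12.250)
L(K) = 5 + 5*K/447 (L(K) = 5*(K/447 + K/K) = 5*(K*(1/447) + 1) = 5*(K/447 + 1) = 5*(1 + K/447) = 5 + 5*K/447)
(L(-257) + 2292492) - (u*(-795) - 153) = ((5 + (5/447)*(-257)) + 2292492) - ((49/4)*(-795) - 153) = ((5 - 1285/447) + 2292492) - (-38955/4 - 153) = (950/447 + 2292492) - 1*(-39567/4) = 1024744874/447 + 39567/4 = 4116665945/1788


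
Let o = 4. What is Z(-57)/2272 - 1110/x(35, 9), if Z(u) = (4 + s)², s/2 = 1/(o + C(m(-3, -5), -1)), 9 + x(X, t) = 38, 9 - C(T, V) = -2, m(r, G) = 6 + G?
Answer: -141830131/3706200 ≈ -38.268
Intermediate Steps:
C(T, V) = 11 (C(T, V) = 9 - 1*(-2) = 9 + 2 = 11)
x(X, t) = 29 (x(X, t) = -9 + 38 = 29)
s = 2/15 (s = 2/(4 + 11) = 2/15 ≈ 0.13333)
Z(u) = 3844/225 (Z(u) = (4 + 2/15)² = (62/15)² = 3844/225)
Z(-57)/2272 - 1110/x(35, 9) = (3844/225)/2272 - 1110/29 = (3844/225)*(1/2272) - 1110*1/29 = 961/127800 - 1110/29 = -141830131/3706200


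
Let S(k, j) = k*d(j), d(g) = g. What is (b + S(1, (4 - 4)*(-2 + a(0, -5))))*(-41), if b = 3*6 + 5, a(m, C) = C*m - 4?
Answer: -943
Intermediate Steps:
a(m, C) = -4 + C*m
S(k, j) = j*k (S(k, j) = k*j = j*k)
b = 23 (b = 18 + 5 = 23)
(b + S(1, (4 - 4)*(-2 + a(0, -5))))*(-41) = (23 + ((4 - 4)*(-2 + (-4 - 5*0)))*1)*(-41) = (23 + (0*(-2 + (-4 + 0)))*1)*(-41) = (23 + (0*(-2 - 4))*1)*(-41) = (23 + (0*(-6))*1)*(-41) = (23 + 0*1)*(-41) = (23 + 0)*(-41) = 23*(-41) = -943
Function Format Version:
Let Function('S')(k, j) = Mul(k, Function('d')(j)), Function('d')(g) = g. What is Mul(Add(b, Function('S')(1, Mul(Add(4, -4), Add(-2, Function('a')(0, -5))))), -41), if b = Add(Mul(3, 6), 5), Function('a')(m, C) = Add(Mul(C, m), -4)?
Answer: -943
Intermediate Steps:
Function('a')(m, C) = Add(-4, Mul(C, m))
Function('S')(k, j) = Mul(j, k) (Function('S')(k, j) = Mul(k, j) = Mul(j, k))
b = 23 (b = Add(18, 5) = 23)
Mul(Add(b, Function('S')(1, Mul(Add(4, -4), Add(-2, Function('a')(0, -5))))), -41) = Mul(Add(23, Mul(Mul(Add(4, -4), Add(-2, Add(-4, Mul(-5, 0)))), 1)), -41) = Mul(Add(23, Mul(Mul(0, Add(-2, Add(-4, 0))), 1)), -41) = Mul(Add(23, Mul(Mul(0, Add(-2, -4)), 1)), -41) = Mul(Add(23, Mul(Mul(0, -6), 1)), -41) = Mul(Add(23, Mul(0, 1)), -41) = Mul(Add(23, 0), -41) = Mul(23, -41) = -943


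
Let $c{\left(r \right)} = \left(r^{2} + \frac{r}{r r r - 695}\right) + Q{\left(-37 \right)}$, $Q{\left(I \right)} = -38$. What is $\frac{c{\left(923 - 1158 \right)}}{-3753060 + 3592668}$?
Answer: $- \frac{143249668565}{416331759888} \approx -0.34408$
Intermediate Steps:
$c{\left(r \right)} = -38 + r^{2} + \frac{r}{-695 + r^{3}}$ ($c{\left(r \right)} = \left(r^{2} + \frac{r}{r r r - 695}\right) - 38 = \left(r^{2} + \frac{r}{r^{2} r - 695}\right) - 38 = \left(r^{2} + \frac{r}{r^{3} - 695}\right) - 38 = \left(r^{2} + \frac{r}{-695 + r^{3}}\right) - 38 = -38 + r^{2} + \frac{r}{-695 + r^{3}}$)
$\frac{c{\left(923 - 1158 \right)}}{-3753060 + 3592668} = \frac{\frac{1}{-695 + \left(923 - 1158\right)^{3}} \left(26410 + \left(923 - 1158\right) + \left(923 - 1158\right)^{5} - 695 \left(923 - 1158\right)^{2} - 38 \left(923 - 1158\right)^{3}\right)}{-3753060 + 3592668} = \frac{\frac{1}{-695 + \left(923 - 1158\right)^{3}} \left(26410 + \left(923 - 1158\right) + \left(923 - 1158\right)^{5} - 695 \left(923 - 1158\right)^{2} - 38 \left(923 - 1158\right)^{3}\right)}{-160392} = \frac{26410 - 235 + \left(-235\right)^{5} - 695 \left(-235\right)^{2} - 38 \left(-235\right)^{3}}{-695 + \left(-235\right)^{3}} \left(- \frac{1}{160392}\right) = \frac{26410 - 235 - 716703146875 - 38381375 - -493159250}{-695 - 12977875} \left(- \frac{1}{160392}\right) = \frac{26410 - 235 - 716703146875 - 38381375 + 493159250}{-12978570} \left(- \frac{1}{160392}\right) = \left(- \frac{1}{12978570}\right) \left(-716248342825\right) \left(- \frac{1}{160392}\right) = \frac{143249668565}{2595714} \left(- \frac{1}{160392}\right) = - \frac{143249668565}{416331759888}$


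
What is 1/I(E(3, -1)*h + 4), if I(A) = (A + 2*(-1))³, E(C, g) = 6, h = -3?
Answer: -1/4096 ≈ -0.00024414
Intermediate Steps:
I(A) = (-2 + A)³ (I(A) = (A - 2)³ = (-2 + A)³)
1/I(E(3, -1)*h + 4) = 1/((-2 + (6*(-3) + 4))³) = 1/((-2 + (-18 + 4))³) = 1/((-2 - 14)³) = 1/((-16)³) = 1/(-4096) = -1/4096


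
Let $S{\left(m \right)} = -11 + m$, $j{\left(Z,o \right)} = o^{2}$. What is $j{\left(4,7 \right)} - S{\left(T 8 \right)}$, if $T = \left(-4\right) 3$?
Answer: $156$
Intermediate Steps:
$T = -12$
$j{\left(4,7 \right)} - S{\left(T 8 \right)} = 7^{2} - \left(-11 - 96\right) = 49 - \left(-11 - 96\right) = 49 - -107 = 49 + 107 = 156$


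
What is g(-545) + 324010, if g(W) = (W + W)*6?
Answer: 317470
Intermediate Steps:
g(W) = 12*W (g(W) = (2*W)*6 = 12*W)
g(-545) + 324010 = 12*(-545) + 324010 = -6540 + 324010 = 317470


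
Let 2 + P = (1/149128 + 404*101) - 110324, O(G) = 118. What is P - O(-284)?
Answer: -10385273919/149128 ≈ -69640.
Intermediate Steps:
P = -10367676815/149128 (P = -2 + ((1/149128 + 404*101) - 110324) = -2 + ((1/149128 + 40804) - 110324) = -2 + (6085018913/149128 - 110324) = -2 - 10367378559/149128 = -10367676815/149128 ≈ -69522.)
P - O(-284) = -10367676815/149128 - 1*118 = -10367676815/149128 - 118 = -10385273919/149128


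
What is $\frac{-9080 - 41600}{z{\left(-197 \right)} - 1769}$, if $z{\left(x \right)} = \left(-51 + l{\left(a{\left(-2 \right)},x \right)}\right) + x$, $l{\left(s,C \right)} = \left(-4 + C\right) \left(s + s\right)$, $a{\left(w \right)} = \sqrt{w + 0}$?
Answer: $\frac{102221560}{4391497} - \frac{20373360 i \sqrt{2}}{4391497} \approx 23.277 - 6.5609 i$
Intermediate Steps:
$a{\left(w \right)} = \sqrt{w}$
$l{\left(s,C \right)} = 2 s \left(-4 + C\right)$ ($l{\left(s,C \right)} = \left(-4 + C\right) 2 s = 2 s \left(-4 + C\right)$)
$z{\left(x \right)} = -51 + x + 2 i \sqrt{2} \left(-4 + x\right)$ ($z{\left(x \right)} = \left(-51 + 2 \sqrt{-2} \left(-4 + x\right)\right) + x = \left(-51 + 2 i \sqrt{2} \left(-4 + x\right)\right) + x = -51 + x + 2 i \sqrt{2} \left(-4 + x\right)$)
$\frac{-9080 - 41600}{z{\left(-197 \right)} - 1769} = \frac{-9080 - 41600}{\left(-51 - 197 + 2 i \sqrt{2} \left(-4 - 197\right)\right) - 1769} = - \frac{50680}{\left(-51 - 197 + 2 i \sqrt{2} \left(-201\right)\right) - 1769} = - \frac{50680}{\left(-51 - 197 - 402 i \sqrt{2}\right) - 1769} = - \frac{50680}{\left(-248 - 402 i \sqrt{2}\right) - 1769} = - \frac{50680}{-2017 - 402 i \sqrt{2}}$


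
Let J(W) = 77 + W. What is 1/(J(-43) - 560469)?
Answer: -1/560435 ≈ -1.7843e-6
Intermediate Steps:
1/(J(-43) - 560469) = 1/((77 - 43) - 560469) = 1/(34 - 560469) = 1/(-560435) = -1/560435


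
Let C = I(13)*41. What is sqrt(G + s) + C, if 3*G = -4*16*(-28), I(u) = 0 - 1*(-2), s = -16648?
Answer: 82 + 2*I*sqrt(36114)/3 ≈ 82.0 + 126.69*I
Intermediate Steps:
I(u) = 2 (I(u) = 0 + 2 = 2)
G = 1792/3 (G = (-4*16*(-28))/3 = (-64*(-28))/3 = (1/3)*1792 = 1792/3 ≈ 597.33)
C = 82 (C = 2*41 = 82)
sqrt(G + s) + C = sqrt(1792/3 - 16648) + 82 = sqrt(-48152/3) + 82 = 2*I*sqrt(36114)/3 + 82 = 82 + 2*I*sqrt(36114)/3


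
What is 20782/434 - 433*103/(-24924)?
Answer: 8666557/174468 ≈ 49.674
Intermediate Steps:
20782/434 - 433*103/(-24924) = 20782*(1/434) - 44599*(-1/24924) = 10391/217 + 44599/24924 = 8666557/174468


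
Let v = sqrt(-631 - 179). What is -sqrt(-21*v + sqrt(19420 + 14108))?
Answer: -sqrt(2*sqrt(8382) - 189*I*sqrt(10)) ≈ -20.102 + 14.866*I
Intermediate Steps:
v = 9*I*sqrt(10) (v = sqrt(-810) = 9*I*sqrt(10) ≈ 28.461*I)
-sqrt(-21*v + sqrt(19420 + 14108)) = -sqrt(-189*I*sqrt(10) + sqrt(19420 + 14108)) = -sqrt(-189*I*sqrt(10) + sqrt(33528)) = -sqrt(-189*I*sqrt(10) + 2*sqrt(8382)) = -sqrt(2*sqrt(8382) - 189*I*sqrt(10))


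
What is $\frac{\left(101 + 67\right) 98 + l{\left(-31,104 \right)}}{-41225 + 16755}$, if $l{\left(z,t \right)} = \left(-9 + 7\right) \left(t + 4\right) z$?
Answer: $- \frac{2316}{2447} \approx -0.94646$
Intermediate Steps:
$l{\left(z,t \right)} = z \left(-8 - 2 t\right)$ ($l{\left(z,t \right)} = - 2 \left(4 + t\right) z = \left(-8 - 2 t\right) z = z \left(-8 - 2 t\right)$)
$\frac{\left(101 + 67\right) 98 + l{\left(-31,104 \right)}}{-41225 + 16755} = \frac{\left(101 + 67\right) 98 - - 62 \left(4 + 104\right)}{-41225 + 16755} = \frac{168 \cdot 98 - \left(-62\right) 108}{-24470} = \left(16464 + 6696\right) \left(- \frac{1}{24470}\right) = 23160 \left(- \frac{1}{24470}\right) = - \frac{2316}{2447}$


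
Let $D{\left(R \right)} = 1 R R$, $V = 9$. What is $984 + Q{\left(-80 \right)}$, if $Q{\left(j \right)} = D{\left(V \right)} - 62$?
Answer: $1003$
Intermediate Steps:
$D{\left(R \right)} = R^{2}$ ($D{\left(R \right)} = R R = R^{2}$)
$Q{\left(j \right)} = 19$ ($Q{\left(j \right)} = 9^{2} - 62 = 81 - 62 = 19$)
$984 + Q{\left(-80 \right)} = 984 + 19 = 1003$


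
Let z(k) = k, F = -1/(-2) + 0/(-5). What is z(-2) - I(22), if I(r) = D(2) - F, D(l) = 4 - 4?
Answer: -3/2 ≈ -1.5000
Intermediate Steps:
D(l) = 0
F = ½ (F = -1*(-½) + 0*(-⅕) = ½ + 0 = ½ ≈ 0.50000)
I(r) = -½ (I(r) = 0 - 1*½ = 0 - ½ = -½)
z(-2) - I(22) = -2 - 1*(-½) = -2 + ½ = -3/2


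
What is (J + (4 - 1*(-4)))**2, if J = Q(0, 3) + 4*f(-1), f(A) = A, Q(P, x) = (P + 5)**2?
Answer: 841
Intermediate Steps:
Q(P, x) = (5 + P)**2
J = 21 (J = (5 + 0)**2 + 4*(-1) = 5**2 - 4 = 25 - 4 = 21)
(J + (4 - 1*(-4)))**2 = (21 + (4 - 1*(-4)))**2 = (21 + (4 + 4))**2 = (21 + 8)**2 = 29**2 = 841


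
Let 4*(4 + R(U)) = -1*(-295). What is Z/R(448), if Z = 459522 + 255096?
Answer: 317608/31 ≈ 10245.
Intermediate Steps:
R(U) = 279/4 (R(U) = -4 + (-1*(-295))/4 = -4 + (¼)*295 = -4 + 295/4 = 279/4)
Z = 714618
Z/R(448) = 714618/(279/4) = 714618*(4/279) = 317608/31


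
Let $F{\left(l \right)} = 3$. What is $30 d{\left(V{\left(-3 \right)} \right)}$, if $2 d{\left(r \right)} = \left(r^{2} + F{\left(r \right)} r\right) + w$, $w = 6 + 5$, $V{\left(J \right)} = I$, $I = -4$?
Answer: $225$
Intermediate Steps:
$V{\left(J \right)} = -4$
$w = 11$
$d{\left(r \right)} = \frac{11}{2} + \frac{r^{2}}{2} + \frac{3 r}{2}$ ($d{\left(r \right)} = \frac{\left(r^{2} + 3 r\right) + 11}{2} = \frac{11 + r^{2} + 3 r}{2} = \frac{11}{2} + \frac{r^{2}}{2} + \frac{3 r}{2}$)
$30 d{\left(V{\left(-3 \right)} \right)} = 30 \left(\frac{11}{2} + \frac{\left(-4\right)^{2}}{2} + \frac{3}{2} \left(-4\right)\right) = 30 \left(\frac{11}{2} + \frac{1}{2} \cdot 16 - 6\right) = 30 \left(\frac{11}{2} + 8 - 6\right) = 30 \cdot \frac{15}{2} = 225$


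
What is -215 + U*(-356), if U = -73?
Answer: 25773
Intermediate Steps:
-215 + U*(-356) = -215 - 73*(-356) = -215 + 25988 = 25773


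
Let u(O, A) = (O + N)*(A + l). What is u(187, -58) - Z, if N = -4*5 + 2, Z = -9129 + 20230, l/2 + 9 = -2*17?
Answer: -35437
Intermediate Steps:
l = -86 (l = -18 + 2*(-2*17) = -18 + 2*(-34) = -18 - 68 = -86)
Z = 11101
N = -18 (N = -20 + 2 = -18)
u(O, A) = (-86 + A)*(-18 + O) (u(O, A) = (O - 18)*(A - 86) = (-18 + O)*(-86 + A) = (-86 + A)*(-18 + O))
u(187, -58) - Z = (1548 - 86*187 - 18*(-58) - 58*187) - 1*11101 = (1548 - 16082 + 1044 - 10846) - 11101 = -24336 - 11101 = -35437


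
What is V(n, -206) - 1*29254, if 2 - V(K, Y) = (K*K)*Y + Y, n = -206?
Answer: 8712770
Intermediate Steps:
V(K, Y) = 2 - Y - Y*K² (V(K, Y) = 2 - ((K*K)*Y + Y) = 2 - (K²*Y + Y) = 2 - (Y*K² + Y) = 2 - (Y + Y*K²) = 2 + (-Y - Y*K²) = 2 - Y - Y*K²)
V(n, -206) - 1*29254 = (2 - 1*(-206) - 1*(-206)*(-206)²) - 1*29254 = (2 + 206 - 1*(-206)*42436) - 29254 = (2 + 206 + 8741816) - 29254 = 8742024 - 29254 = 8712770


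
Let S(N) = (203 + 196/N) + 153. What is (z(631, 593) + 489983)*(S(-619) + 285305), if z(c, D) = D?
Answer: 86745592472688/619 ≈ 1.4014e+11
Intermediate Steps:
S(N) = 356 + 196/N
(z(631, 593) + 489983)*(S(-619) + 285305) = (593 + 489983)*((356 + 196/(-619)) + 285305) = 490576*((356 + 196*(-1/619)) + 285305) = 490576*((356 - 196/619) + 285305) = 490576*(220168/619 + 285305) = 490576*(176823963/619) = 86745592472688/619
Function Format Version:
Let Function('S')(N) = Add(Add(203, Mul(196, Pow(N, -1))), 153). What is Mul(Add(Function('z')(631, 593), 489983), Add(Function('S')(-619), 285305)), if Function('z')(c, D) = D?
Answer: Rational(86745592472688, 619) ≈ 1.4014e+11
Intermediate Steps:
Function('S')(N) = Add(356, Mul(196, Pow(N, -1)))
Mul(Add(Function('z')(631, 593), 489983), Add(Function('S')(-619), 285305)) = Mul(Add(593, 489983), Add(Add(356, Mul(196, Pow(-619, -1))), 285305)) = Mul(490576, Add(Add(356, Mul(196, Rational(-1, 619))), 285305)) = Mul(490576, Add(Add(356, Rational(-196, 619)), 285305)) = Mul(490576, Add(Rational(220168, 619), 285305)) = Mul(490576, Rational(176823963, 619)) = Rational(86745592472688, 619)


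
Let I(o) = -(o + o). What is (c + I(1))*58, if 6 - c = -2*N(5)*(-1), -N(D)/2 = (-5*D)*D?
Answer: -28768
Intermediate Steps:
I(o) = -2*o
N(D) = 10*D² (N(D) = -2*(-5*D)*D = -(-10)*D² = 10*D²)
c = -494 (c = 6 - (-20*5²)*(-1) = 6 - (-20*25)*(-1) = 6 - (-2*250)*(-1) = 6 - (-500)*(-1) = 6 - 1*500 = 6 - 500 = -494)
(c + I(1))*58 = (-494 - 2*1)*58 = (-494 - 2)*58 = -496*58 = -28768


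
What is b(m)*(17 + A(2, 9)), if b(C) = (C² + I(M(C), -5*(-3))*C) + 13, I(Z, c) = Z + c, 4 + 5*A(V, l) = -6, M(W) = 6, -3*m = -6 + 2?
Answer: 1925/3 ≈ 641.67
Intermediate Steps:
m = 4/3 (m = -(-6 + 2)/3 = -⅓*(-4) = 4/3 ≈ 1.3333)
A(V, l) = -2 (A(V, l) = -⅘ + (⅕)*(-6) = -⅘ - 6/5 = -2)
b(C) = 13 + C² + 21*C (b(C) = (C² + (6 - 5*(-3))*C) + 13 = (C² + (6 + 15)*C) + 13 = (C² + 21*C) + 13 = 13 + C² + 21*C)
b(m)*(17 + A(2, 9)) = (13 + (4/3)² + 21*(4/3))*(17 - 2) = (13 + 16/9 + 28)*15 = (385/9)*15 = 1925/3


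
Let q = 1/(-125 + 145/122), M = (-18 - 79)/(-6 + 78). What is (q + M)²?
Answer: 241398290329/131420750400 ≈ 1.8368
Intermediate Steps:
M = -97/72 ≈ -1.3472
q = -122/15105 (q = 1/(-125 + 145*(1/122)) = 1/(-125 + 145/122) = 1/(-15105/122) = -122/15105 ≈ -0.0080768)
(q + M)² = (-122/15105 - 97/72)² = (-491323/362520)² = 241398290329/131420750400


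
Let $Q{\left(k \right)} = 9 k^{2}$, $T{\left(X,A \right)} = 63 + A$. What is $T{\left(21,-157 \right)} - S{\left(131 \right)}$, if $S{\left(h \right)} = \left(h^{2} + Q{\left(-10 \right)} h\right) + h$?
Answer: $-135286$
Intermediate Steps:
$S{\left(h \right)} = h^{2} + 901 h$ ($S{\left(h \right)} = \left(h^{2} + 9 \left(-10\right)^{2} h\right) + h = \left(h^{2} + 9 \cdot 100 h\right) + h = \left(h^{2} + 900 h\right) + h = h^{2} + 901 h$)
$T{\left(21,-157 \right)} - S{\left(131 \right)} = \left(63 - 157\right) - 131 \left(901 + 131\right) = -94 - 131 \cdot 1032 = -94 - 135192 = -135286$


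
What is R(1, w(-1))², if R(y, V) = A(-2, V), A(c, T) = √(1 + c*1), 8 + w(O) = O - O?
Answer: -1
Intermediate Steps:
w(O) = -8 (w(O) = -8 + (O - O) = -8 + 0 = -8)
A(c, T) = √(1 + c)
R(y, V) = I (R(y, V) = √(1 - 2) = √(-1) = I)
R(1, w(-1))² = I² = -1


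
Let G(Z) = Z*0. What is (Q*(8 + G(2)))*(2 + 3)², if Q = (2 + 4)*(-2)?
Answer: -2400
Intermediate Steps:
Q = -12 (Q = 6*(-2) = -12)
G(Z) = 0
(Q*(8 + G(2)))*(2 + 3)² = (-12*(8 + 0))*(2 + 3)² = -12*8*5² = -96*25 = -2400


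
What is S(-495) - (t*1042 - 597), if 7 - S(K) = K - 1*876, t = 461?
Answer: -478387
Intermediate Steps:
S(K) = 883 - K (S(K) = 7 - (K - 1*876) = 7 - (K - 876) = 7 - (-876 + K) = 7 + (876 - K) = 883 - K)
S(-495) - (t*1042 - 597) = (883 - 1*(-495)) - (461*1042 - 597) = (883 + 495) - (480362 - 597) = 1378 - 1*479765 = 1378 - 479765 = -478387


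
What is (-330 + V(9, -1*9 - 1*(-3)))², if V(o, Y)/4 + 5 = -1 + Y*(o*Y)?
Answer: 887364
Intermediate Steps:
V(o, Y) = -24 + 4*o*Y² (V(o, Y) = -20 + 4*(-1 + Y*(o*Y)) = -20 + 4*(-1 + Y*(Y*o)) = -20 + 4*(-1 + o*Y²) = -20 + (-4 + 4*o*Y²) = -24 + 4*o*Y²)
(-330 + V(9, -1*9 - 1*(-3)))² = (-330 + (-24 + 4*9*(-1*9 - 1*(-3))²))² = (-330 + (-24 + 4*9*(-9 + 3)²))² = (-330 + (-24 + 4*9*(-6)²))² = (-330 + (-24 + 4*9*36))² = (-330 + (-24 + 1296))² = (-330 + 1272)² = 942² = 887364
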